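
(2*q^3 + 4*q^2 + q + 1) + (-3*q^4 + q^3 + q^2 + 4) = -3*q^4 + 3*q^3 + 5*q^2 + q + 5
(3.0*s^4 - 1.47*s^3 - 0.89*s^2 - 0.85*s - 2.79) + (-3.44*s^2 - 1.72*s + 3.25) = 3.0*s^4 - 1.47*s^3 - 4.33*s^2 - 2.57*s + 0.46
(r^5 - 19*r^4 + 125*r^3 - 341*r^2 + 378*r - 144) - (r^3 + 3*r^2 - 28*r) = r^5 - 19*r^4 + 124*r^3 - 344*r^2 + 406*r - 144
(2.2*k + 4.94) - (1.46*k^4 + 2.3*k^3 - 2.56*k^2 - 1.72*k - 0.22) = -1.46*k^4 - 2.3*k^3 + 2.56*k^2 + 3.92*k + 5.16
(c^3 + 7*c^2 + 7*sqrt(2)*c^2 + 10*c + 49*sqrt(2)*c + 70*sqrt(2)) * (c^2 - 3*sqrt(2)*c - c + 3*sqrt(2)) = c^5 + 4*sqrt(2)*c^4 + 6*c^4 - 39*c^3 + 24*sqrt(2)*c^3 - 262*c^2 + 12*sqrt(2)*c^2 - 126*c - 40*sqrt(2)*c + 420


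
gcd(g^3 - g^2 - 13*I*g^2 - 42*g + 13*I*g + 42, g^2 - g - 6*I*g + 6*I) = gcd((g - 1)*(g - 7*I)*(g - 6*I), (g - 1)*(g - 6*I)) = g^2 + g*(-1 - 6*I) + 6*I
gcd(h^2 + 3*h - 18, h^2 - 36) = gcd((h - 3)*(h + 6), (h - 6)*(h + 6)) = h + 6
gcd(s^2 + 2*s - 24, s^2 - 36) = s + 6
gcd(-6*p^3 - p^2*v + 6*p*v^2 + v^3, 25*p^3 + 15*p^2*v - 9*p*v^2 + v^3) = p + v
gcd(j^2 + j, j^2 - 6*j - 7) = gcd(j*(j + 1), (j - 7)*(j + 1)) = j + 1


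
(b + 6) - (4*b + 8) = -3*b - 2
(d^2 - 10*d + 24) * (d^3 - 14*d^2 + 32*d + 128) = d^5 - 24*d^4 + 196*d^3 - 528*d^2 - 512*d + 3072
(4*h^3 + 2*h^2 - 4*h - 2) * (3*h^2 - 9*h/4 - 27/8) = 12*h^5 - 3*h^4 - 30*h^3 - 15*h^2/4 + 18*h + 27/4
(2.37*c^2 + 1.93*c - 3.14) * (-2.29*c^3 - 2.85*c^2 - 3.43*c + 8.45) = -5.4273*c^5 - 11.1742*c^4 - 6.439*c^3 + 22.3556*c^2 + 27.0787*c - 26.533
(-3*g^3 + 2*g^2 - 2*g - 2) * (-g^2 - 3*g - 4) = 3*g^5 + 7*g^4 + 8*g^3 + 14*g + 8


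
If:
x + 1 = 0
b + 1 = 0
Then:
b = -1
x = -1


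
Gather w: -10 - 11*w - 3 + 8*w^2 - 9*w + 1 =8*w^2 - 20*w - 12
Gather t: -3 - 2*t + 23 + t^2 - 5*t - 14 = t^2 - 7*t + 6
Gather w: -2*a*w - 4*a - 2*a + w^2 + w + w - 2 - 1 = -6*a + w^2 + w*(2 - 2*a) - 3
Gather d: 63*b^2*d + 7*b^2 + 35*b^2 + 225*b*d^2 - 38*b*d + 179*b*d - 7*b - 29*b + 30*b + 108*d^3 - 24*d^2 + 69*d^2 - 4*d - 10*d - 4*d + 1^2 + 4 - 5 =42*b^2 - 6*b + 108*d^3 + d^2*(225*b + 45) + d*(63*b^2 + 141*b - 18)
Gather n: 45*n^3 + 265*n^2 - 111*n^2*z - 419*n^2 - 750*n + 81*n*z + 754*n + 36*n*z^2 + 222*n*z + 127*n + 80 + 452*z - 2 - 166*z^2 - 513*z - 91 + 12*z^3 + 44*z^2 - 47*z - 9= 45*n^3 + n^2*(-111*z - 154) + n*(36*z^2 + 303*z + 131) + 12*z^3 - 122*z^2 - 108*z - 22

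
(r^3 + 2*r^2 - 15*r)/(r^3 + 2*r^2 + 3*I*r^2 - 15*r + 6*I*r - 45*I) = r/(r + 3*I)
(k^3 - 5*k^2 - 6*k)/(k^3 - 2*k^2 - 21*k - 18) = k/(k + 3)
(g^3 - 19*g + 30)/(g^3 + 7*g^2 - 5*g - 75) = (g - 2)/(g + 5)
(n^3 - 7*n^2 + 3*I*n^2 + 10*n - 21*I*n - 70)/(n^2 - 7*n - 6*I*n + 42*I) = (n^2 + 3*I*n + 10)/(n - 6*I)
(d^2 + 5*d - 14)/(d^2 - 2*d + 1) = (d^2 + 5*d - 14)/(d^2 - 2*d + 1)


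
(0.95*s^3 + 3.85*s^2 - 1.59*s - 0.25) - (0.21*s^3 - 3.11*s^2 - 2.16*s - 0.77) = 0.74*s^3 + 6.96*s^2 + 0.57*s + 0.52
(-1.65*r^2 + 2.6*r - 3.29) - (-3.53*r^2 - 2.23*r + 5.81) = 1.88*r^2 + 4.83*r - 9.1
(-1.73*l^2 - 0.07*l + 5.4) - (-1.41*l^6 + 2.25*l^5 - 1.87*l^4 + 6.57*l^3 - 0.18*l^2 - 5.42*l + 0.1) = 1.41*l^6 - 2.25*l^5 + 1.87*l^4 - 6.57*l^3 - 1.55*l^2 + 5.35*l + 5.3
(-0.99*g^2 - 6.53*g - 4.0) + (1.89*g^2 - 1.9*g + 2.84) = 0.9*g^2 - 8.43*g - 1.16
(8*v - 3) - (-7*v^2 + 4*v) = 7*v^2 + 4*v - 3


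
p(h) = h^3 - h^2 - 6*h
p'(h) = 3*h^2 - 2*h - 6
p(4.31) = 35.63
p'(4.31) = 41.11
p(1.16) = -6.74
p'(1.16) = -4.28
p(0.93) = -5.64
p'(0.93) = -5.27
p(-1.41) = 3.67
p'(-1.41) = 2.78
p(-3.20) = -23.81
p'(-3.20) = 31.12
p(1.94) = -8.10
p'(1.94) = 1.41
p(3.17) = 2.79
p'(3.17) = 17.81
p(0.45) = -2.81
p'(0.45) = -6.29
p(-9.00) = -756.00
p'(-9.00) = 255.00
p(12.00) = 1512.00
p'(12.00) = 402.00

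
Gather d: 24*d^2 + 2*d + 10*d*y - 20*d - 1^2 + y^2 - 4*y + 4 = 24*d^2 + d*(10*y - 18) + y^2 - 4*y + 3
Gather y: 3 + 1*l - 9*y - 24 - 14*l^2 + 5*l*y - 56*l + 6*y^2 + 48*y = -14*l^2 - 55*l + 6*y^2 + y*(5*l + 39) - 21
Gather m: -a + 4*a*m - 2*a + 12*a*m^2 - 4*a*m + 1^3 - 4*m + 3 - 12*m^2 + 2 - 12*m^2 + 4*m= -3*a + m^2*(12*a - 24) + 6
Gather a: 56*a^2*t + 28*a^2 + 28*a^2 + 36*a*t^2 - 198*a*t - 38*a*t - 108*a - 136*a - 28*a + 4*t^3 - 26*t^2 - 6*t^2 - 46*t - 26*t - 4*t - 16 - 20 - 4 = a^2*(56*t + 56) + a*(36*t^2 - 236*t - 272) + 4*t^3 - 32*t^2 - 76*t - 40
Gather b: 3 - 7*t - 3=-7*t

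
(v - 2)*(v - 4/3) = v^2 - 10*v/3 + 8/3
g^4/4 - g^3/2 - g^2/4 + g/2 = g*(g/4 + 1/4)*(g - 2)*(g - 1)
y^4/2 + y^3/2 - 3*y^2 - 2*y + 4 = (y/2 + 1)*(y - 2)*(y - 1)*(y + 2)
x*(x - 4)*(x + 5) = x^3 + x^2 - 20*x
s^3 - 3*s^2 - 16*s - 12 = (s - 6)*(s + 1)*(s + 2)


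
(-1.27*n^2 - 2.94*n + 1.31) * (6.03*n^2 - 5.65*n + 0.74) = -7.6581*n^4 - 10.5527*n^3 + 23.5705*n^2 - 9.5771*n + 0.9694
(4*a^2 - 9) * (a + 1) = 4*a^3 + 4*a^2 - 9*a - 9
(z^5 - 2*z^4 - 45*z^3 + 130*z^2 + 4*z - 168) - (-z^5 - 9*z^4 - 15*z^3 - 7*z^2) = 2*z^5 + 7*z^4 - 30*z^3 + 137*z^2 + 4*z - 168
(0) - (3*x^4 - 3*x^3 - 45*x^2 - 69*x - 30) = -3*x^4 + 3*x^3 + 45*x^2 + 69*x + 30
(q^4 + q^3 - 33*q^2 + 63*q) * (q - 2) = q^5 - q^4 - 35*q^3 + 129*q^2 - 126*q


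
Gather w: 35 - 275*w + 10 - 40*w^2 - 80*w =-40*w^2 - 355*w + 45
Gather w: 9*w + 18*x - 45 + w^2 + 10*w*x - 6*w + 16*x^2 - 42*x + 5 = w^2 + w*(10*x + 3) + 16*x^2 - 24*x - 40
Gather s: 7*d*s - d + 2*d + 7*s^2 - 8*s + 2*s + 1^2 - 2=d + 7*s^2 + s*(7*d - 6) - 1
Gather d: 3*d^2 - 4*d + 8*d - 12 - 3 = 3*d^2 + 4*d - 15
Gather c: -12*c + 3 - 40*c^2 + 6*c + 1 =-40*c^2 - 6*c + 4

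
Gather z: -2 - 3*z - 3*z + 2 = -6*z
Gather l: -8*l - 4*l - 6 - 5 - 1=-12*l - 12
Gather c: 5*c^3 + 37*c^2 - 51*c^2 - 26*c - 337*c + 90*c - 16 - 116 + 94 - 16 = 5*c^3 - 14*c^2 - 273*c - 54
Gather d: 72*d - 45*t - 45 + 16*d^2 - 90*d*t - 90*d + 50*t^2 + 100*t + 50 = 16*d^2 + d*(-90*t - 18) + 50*t^2 + 55*t + 5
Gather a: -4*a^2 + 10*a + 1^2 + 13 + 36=-4*a^2 + 10*a + 50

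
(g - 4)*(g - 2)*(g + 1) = g^3 - 5*g^2 + 2*g + 8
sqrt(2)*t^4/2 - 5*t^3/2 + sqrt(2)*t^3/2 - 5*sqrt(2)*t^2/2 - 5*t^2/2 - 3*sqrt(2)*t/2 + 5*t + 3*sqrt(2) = (t - 1)*(t + 2)*(t - 3*sqrt(2))*(sqrt(2)*t/2 + 1/2)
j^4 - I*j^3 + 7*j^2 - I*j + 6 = (j - 3*I)*(j - I)*(j + I)*(j + 2*I)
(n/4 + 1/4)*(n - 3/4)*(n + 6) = n^3/4 + 25*n^2/16 + 3*n/16 - 9/8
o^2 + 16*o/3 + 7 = (o + 7/3)*(o + 3)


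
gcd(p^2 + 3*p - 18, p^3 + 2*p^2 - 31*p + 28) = 1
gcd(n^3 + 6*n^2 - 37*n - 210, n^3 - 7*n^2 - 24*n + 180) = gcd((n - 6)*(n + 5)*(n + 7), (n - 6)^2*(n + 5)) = n^2 - n - 30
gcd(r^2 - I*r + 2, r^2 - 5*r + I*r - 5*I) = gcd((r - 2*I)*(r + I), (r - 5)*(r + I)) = r + I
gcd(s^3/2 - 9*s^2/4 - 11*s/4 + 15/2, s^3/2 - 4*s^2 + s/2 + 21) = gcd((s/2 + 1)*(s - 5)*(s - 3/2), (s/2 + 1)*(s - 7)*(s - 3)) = s + 2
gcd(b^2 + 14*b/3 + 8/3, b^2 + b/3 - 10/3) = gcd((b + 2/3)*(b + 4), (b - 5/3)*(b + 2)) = 1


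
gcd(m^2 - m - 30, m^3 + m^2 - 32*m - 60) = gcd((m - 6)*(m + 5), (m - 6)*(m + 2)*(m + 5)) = m^2 - m - 30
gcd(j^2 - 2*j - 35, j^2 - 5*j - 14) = j - 7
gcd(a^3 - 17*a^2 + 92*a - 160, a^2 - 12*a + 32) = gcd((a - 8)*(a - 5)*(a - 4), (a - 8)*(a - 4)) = a^2 - 12*a + 32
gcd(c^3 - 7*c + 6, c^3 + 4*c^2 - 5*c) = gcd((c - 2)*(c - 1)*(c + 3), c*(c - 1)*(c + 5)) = c - 1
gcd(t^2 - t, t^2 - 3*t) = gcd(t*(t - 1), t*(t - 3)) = t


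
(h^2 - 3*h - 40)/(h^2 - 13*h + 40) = (h + 5)/(h - 5)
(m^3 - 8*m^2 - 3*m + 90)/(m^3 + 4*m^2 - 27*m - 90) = (m - 6)/(m + 6)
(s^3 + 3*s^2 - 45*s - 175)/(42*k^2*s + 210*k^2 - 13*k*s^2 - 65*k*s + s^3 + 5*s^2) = (s^2 - 2*s - 35)/(42*k^2 - 13*k*s + s^2)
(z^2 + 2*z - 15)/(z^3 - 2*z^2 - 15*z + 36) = (z + 5)/(z^2 + z - 12)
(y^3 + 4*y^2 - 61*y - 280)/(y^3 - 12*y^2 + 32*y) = (y^2 + 12*y + 35)/(y*(y - 4))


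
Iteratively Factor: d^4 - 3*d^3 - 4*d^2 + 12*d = (d - 2)*(d^3 - d^2 - 6*d) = d*(d - 2)*(d^2 - d - 6) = d*(d - 2)*(d + 2)*(d - 3)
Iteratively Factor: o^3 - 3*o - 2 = (o + 1)*(o^2 - o - 2) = (o + 1)^2*(o - 2)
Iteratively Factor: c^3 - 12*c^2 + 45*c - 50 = (c - 5)*(c^2 - 7*c + 10) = (c - 5)*(c - 2)*(c - 5)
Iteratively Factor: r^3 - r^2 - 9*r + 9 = (r - 1)*(r^2 - 9) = (r - 3)*(r - 1)*(r + 3)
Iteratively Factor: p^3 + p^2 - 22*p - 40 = (p + 2)*(p^2 - p - 20) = (p - 5)*(p + 2)*(p + 4)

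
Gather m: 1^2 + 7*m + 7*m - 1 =14*m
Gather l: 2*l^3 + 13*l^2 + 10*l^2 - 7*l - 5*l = 2*l^3 + 23*l^2 - 12*l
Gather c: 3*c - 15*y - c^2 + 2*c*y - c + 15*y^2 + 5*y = -c^2 + c*(2*y + 2) + 15*y^2 - 10*y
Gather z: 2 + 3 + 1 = 6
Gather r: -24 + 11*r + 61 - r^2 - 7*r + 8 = -r^2 + 4*r + 45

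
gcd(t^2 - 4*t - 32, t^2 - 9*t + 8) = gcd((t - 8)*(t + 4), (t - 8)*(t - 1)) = t - 8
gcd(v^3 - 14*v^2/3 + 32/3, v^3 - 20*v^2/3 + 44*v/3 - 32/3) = v - 2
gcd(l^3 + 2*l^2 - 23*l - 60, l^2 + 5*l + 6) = l + 3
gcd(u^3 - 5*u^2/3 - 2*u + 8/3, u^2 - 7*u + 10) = u - 2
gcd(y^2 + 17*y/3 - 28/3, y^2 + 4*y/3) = 1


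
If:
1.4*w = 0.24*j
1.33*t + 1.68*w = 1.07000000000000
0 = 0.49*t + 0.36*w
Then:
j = 8.88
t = -1.12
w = 1.52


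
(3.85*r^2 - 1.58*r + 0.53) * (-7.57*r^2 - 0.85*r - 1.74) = -29.1445*r^4 + 8.6881*r^3 - 9.3681*r^2 + 2.2987*r - 0.9222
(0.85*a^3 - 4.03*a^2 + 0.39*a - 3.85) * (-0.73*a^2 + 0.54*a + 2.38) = -0.6205*a^5 + 3.4009*a^4 - 0.4379*a^3 - 6.5703*a^2 - 1.1508*a - 9.163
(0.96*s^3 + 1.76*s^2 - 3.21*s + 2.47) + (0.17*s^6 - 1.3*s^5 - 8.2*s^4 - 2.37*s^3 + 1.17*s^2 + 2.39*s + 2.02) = 0.17*s^6 - 1.3*s^5 - 8.2*s^4 - 1.41*s^3 + 2.93*s^2 - 0.82*s + 4.49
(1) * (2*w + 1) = 2*w + 1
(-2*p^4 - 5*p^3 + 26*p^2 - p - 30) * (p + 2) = -2*p^5 - 9*p^4 + 16*p^3 + 51*p^2 - 32*p - 60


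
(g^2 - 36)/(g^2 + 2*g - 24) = (g - 6)/(g - 4)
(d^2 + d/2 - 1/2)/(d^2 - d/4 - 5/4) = 2*(2*d - 1)/(4*d - 5)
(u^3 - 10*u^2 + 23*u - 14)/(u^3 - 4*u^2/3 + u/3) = 3*(u^2 - 9*u + 14)/(u*(3*u - 1))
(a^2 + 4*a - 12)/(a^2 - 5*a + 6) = (a + 6)/(a - 3)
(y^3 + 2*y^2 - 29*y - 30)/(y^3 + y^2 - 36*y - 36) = (y - 5)/(y - 6)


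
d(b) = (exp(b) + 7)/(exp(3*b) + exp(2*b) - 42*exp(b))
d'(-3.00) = 3.35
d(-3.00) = -3.38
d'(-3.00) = 3.35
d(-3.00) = -3.38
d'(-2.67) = 2.41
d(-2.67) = -2.43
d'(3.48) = -0.00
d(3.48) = 0.00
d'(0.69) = 0.06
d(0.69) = -0.13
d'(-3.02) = 3.41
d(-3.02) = -3.44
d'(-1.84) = 1.05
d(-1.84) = -1.08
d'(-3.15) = 3.89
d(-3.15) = -3.92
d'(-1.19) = 0.55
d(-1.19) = -0.58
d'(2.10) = -0.27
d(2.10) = 0.06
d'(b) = (exp(b) + 7)*(-3*exp(3*b) - 2*exp(2*b) + 42*exp(b))/(exp(3*b) + exp(2*b) - 42*exp(b))^2 + exp(b)/(exp(3*b) + exp(2*b) - 42*exp(b))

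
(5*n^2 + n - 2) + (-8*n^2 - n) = -3*n^2 - 2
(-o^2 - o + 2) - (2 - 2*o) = -o^2 + o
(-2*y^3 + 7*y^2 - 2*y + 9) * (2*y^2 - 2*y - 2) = -4*y^5 + 18*y^4 - 14*y^3 + 8*y^2 - 14*y - 18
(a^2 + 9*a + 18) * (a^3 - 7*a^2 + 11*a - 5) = a^5 + 2*a^4 - 34*a^3 - 32*a^2 + 153*a - 90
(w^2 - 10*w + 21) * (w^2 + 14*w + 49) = w^4 + 4*w^3 - 70*w^2 - 196*w + 1029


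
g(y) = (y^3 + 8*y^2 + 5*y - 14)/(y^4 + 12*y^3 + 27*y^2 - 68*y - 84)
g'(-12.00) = -0.02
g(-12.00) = -0.14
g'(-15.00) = -0.00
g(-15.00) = -0.10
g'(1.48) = -0.65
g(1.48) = -0.17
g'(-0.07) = -0.21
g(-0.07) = 0.18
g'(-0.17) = -0.25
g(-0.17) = 0.20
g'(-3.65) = -0.15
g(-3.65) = 0.22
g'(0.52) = -0.15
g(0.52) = 0.08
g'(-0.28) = -0.31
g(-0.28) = 0.23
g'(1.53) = -0.79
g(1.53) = -0.21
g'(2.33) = -1.55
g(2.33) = 0.63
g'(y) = (3*y^2 + 16*y + 5)/(y^4 + 12*y^3 + 27*y^2 - 68*y - 84) + (-4*y^3 - 36*y^2 - 54*y + 68)*(y^3 + 8*y^2 + 5*y - 14)/(y^4 + 12*y^3 + 27*y^2 - 68*y - 84)^2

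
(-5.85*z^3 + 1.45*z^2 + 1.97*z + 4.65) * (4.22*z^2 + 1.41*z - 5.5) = -24.687*z^5 - 2.1295*z^4 + 42.5329*z^3 + 14.4257*z^2 - 4.2785*z - 25.575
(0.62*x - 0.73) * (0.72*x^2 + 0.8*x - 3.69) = 0.4464*x^3 - 0.0296*x^2 - 2.8718*x + 2.6937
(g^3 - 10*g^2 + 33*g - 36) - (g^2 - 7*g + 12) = g^3 - 11*g^2 + 40*g - 48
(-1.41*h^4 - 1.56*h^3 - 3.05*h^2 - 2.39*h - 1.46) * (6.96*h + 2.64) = -9.8136*h^5 - 14.58*h^4 - 25.3464*h^3 - 24.6864*h^2 - 16.4712*h - 3.8544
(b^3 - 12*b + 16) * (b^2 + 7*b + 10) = b^5 + 7*b^4 - 2*b^3 - 68*b^2 - 8*b + 160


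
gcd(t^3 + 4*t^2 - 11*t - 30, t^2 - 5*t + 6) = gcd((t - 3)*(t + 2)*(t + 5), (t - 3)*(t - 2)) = t - 3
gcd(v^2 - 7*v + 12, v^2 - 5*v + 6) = v - 3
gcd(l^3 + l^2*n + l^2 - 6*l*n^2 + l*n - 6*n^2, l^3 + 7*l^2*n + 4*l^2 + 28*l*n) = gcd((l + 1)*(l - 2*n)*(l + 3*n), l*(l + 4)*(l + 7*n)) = 1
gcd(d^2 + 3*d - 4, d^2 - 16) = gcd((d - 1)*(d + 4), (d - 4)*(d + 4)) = d + 4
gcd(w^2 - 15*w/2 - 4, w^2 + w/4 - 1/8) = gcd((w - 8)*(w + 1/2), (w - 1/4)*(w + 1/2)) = w + 1/2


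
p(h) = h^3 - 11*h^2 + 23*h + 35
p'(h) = 3*h^2 - 22*h + 23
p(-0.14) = 31.56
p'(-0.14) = 26.14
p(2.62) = 37.74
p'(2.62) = -14.05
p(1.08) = 48.27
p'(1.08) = 2.74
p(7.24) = 4.43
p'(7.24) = 20.97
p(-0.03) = 34.30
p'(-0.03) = 23.66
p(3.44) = 24.66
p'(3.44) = -17.18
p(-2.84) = -141.95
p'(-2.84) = 109.68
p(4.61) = 5.23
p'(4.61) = -14.66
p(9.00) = 80.00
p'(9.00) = 68.00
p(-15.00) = -6160.00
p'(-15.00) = 1028.00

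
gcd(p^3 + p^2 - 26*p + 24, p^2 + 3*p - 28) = p - 4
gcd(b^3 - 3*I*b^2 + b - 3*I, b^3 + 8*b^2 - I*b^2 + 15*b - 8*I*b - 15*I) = b - I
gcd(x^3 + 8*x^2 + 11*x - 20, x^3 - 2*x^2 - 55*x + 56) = x - 1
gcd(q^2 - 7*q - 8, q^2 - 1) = q + 1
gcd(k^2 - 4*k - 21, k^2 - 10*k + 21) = k - 7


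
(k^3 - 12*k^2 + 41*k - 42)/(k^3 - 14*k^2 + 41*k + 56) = (k^2 - 5*k + 6)/(k^2 - 7*k - 8)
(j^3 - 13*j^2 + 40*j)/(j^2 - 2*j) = (j^2 - 13*j + 40)/(j - 2)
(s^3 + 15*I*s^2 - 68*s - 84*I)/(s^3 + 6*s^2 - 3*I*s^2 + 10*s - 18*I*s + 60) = (s^2 + 13*I*s - 42)/(s^2 + s*(6 - 5*I) - 30*I)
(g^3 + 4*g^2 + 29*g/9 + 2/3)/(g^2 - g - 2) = (g^3 + 4*g^2 + 29*g/9 + 2/3)/(g^2 - g - 2)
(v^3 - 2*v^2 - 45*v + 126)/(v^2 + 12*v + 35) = (v^2 - 9*v + 18)/(v + 5)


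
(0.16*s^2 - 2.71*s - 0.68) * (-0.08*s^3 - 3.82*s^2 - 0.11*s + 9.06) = -0.0128*s^5 - 0.3944*s^4 + 10.389*s^3 + 4.3453*s^2 - 24.4778*s - 6.1608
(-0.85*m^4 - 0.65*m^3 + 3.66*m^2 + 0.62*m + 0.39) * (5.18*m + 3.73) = -4.403*m^5 - 6.5375*m^4 + 16.5343*m^3 + 16.8634*m^2 + 4.3328*m + 1.4547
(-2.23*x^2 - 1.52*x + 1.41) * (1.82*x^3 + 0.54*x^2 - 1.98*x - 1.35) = -4.0586*x^5 - 3.9706*x^4 + 6.1608*x^3 + 6.7815*x^2 - 0.7398*x - 1.9035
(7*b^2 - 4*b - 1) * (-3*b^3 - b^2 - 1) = -21*b^5 + 5*b^4 + 7*b^3 - 6*b^2 + 4*b + 1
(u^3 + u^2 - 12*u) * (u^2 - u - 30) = u^5 - 43*u^3 - 18*u^2 + 360*u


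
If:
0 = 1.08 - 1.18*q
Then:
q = 0.92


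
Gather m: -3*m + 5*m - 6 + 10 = 2*m + 4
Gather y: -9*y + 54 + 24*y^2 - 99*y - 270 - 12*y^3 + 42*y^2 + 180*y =-12*y^3 + 66*y^2 + 72*y - 216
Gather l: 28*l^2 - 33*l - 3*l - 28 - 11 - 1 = 28*l^2 - 36*l - 40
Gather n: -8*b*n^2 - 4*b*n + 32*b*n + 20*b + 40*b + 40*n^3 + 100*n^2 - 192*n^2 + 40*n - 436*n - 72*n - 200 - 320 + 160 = 60*b + 40*n^3 + n^2*(-8*b - 92) + n*(28*b - 468) - 360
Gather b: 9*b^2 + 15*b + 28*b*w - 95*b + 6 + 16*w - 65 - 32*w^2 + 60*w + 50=9*b^2 + b*(28*w - 80) - 32*w^2 + 76*w - 9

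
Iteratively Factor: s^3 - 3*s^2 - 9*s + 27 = (s + 3)*(s^2 - 6*s + 9) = (s - 3)*(s + 3)*(s - 3)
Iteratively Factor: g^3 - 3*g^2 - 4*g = (g - 4)*(g^2 + g) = (g - 4)*(g + 1)*(g)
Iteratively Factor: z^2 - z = (z)*(z - 1)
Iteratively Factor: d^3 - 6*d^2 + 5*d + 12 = (d - 3)*(d^2 - 3*d - 4) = (d - 4)*(d - 3)*(d + 1)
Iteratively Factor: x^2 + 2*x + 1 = (x + 1)*(x + 1)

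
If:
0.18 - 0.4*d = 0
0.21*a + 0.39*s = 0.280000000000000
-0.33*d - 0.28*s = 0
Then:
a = 2.32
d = 0.45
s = -0.53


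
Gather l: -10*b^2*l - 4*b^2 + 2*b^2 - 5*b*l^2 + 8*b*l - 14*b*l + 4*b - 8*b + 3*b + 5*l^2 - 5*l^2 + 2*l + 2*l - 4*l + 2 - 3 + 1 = -2*b^2 - 5*b*l^2 - b + l*(-10*b^2 - 6*b)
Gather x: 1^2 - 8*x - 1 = -8*x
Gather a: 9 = 9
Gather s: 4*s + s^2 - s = s^2 + 3*s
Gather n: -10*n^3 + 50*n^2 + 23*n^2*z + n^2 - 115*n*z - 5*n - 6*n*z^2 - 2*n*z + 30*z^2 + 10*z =-10*n^3 + n^2*(23*z + 51) + n*(-6*z^2 - 117*z - 5) + 30*z^2 + 10*z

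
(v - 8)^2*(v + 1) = v^3 - 15*v^2 + 48*v + 64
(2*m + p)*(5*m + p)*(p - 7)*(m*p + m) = 10*m^3*p^2 - 60*m^3*p - 70*m^3 + 7*m^2*p^3 - 42*m^2*p^2 - 49*m^2*p + m*p^4 - 6*m*p^3 - 7*m*p^2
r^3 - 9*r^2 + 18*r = r*(r - 6)*(r - 3)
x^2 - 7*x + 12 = (x - 4)*(x - 3)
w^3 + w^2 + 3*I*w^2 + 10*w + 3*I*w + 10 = (w + 1)*(w - 2*I)*(w + 5*I)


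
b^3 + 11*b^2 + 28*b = b*(b + 4)*(b + 7)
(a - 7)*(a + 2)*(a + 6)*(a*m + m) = a^4*m + 2*a^3*m - 43*a^2*m - 128*a*m - 84*m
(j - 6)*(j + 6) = j^2 - 36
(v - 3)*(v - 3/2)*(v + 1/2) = v^3 - 4*v^2 + 9*v/4 + 9/4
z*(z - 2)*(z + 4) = z^3 + 2*z^2 - 8*z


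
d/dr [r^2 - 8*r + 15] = 2*r - 8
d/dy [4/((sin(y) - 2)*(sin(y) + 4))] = -8*(sin(y) + 1)*cos(y)/((sin(y) - 2)^2*(sin(y) + 4)^2)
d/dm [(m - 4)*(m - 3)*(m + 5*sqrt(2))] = 3*m^2 - 14*m + 10*sqrt(2)*m - 35*sqrt(2) + 12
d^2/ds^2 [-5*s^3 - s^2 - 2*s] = -30*s - 2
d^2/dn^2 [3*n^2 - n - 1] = 6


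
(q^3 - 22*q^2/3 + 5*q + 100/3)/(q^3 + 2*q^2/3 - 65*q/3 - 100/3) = (q - 4)/(q + 4)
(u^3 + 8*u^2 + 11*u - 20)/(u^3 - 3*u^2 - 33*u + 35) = (u + 4)/(u - 7)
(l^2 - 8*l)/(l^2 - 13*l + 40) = l/(l - 5)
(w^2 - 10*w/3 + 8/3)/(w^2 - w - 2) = (w - 4/3)/(w + 1)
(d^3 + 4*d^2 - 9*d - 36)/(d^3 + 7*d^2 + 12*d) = (d - 3)/d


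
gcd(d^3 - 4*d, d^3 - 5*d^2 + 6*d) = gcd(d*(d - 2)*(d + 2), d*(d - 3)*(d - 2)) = d^2 - 2*d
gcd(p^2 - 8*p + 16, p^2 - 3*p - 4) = p - 4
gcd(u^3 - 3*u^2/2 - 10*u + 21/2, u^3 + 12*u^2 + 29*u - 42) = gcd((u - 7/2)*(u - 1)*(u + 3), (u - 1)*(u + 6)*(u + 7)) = u - 1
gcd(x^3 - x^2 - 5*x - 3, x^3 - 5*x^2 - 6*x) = x + 1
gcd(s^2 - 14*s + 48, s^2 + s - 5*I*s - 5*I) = 1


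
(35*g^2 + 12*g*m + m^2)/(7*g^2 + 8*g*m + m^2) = (5*g + m)/(g + m)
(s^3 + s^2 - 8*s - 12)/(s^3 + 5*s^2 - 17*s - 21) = (s^2 + 4*s + 4)/(s^2 + 8*s + 7)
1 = 1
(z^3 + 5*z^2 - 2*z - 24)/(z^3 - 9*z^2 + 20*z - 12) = (z^2 + 7*z + 12)/(z^2 - 7*z + 6)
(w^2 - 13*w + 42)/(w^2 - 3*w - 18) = (w - 7)/(w + 3)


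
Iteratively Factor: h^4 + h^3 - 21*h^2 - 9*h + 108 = (h + 3)*(h^3 - 2*h^2 - 15*h + 36) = (h + 3)*(h + 4)*(h^2 - 6*h + 9) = (h - 3)*(h + 3)*(h + 4)*(h - 3)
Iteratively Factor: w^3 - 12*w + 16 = (w - 2)*(w^2 + 2*w - 8) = (w - 2)^2*(w + 4)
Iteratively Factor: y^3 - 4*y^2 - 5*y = (y - 5)*(y^2 + y) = y*(y - 5)*(y + 1)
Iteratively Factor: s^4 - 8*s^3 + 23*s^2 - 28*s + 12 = (s - 2)*(s^3 - 6*s^2 + 11*s - 6) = (s - 2)*(s - 1)*(s^2 - 5*s + 6) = (s - 2)^2*(s - 1)*(s - 3)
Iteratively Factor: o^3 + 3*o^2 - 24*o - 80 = (o + 4)*(o^2 - o - 20) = (o - 5)*(o + 4)*(o + 4)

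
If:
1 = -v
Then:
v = -1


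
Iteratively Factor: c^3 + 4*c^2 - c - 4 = (c + 1)*(c^2 + 3*c - 4) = (c + 1)*(c + 4)*(c - 1)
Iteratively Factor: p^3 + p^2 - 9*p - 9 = (p + 3)*(p^2 - 2*p - 3) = (p - 3)*(p + 3)*(p + 1)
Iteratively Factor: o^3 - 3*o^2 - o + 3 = (o - 1)*(o^2 - 2*o - 3) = (o - 1)*(o + 1)*(o - 3)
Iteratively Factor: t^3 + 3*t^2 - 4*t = (t)*(t^2 + 3*t - 4) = t*(t - 1)*(t + 4)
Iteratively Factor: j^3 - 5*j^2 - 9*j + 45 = (j - 5)*(j^2 - 9) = (j - 5)*(j - 3)*(j + 3)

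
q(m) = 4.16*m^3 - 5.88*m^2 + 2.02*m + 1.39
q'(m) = 12.48*m^2 - 11.76*m + 2.02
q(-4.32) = -452.46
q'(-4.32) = 285.73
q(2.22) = 22.41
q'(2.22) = 37.42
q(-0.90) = -8.22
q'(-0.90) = 22.71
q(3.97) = 177.03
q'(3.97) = 152.03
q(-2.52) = -107.61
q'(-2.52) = 110.91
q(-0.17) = 0.86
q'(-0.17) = 4.38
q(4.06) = 191.07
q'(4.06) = 159.99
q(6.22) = 787.54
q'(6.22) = 411.70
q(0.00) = 1.39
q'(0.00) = 2.02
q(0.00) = 1.39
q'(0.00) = 2.02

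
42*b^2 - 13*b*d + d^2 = (-7*b + d)*(-6*b + d)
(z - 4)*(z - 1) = z^2 - 5*z + 4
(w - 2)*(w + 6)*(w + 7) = w^3 + 11*w^2 + 16*w - 84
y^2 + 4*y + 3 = (y + 1)*(y + 3)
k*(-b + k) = -b*k + k^2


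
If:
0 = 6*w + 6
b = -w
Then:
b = 1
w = -1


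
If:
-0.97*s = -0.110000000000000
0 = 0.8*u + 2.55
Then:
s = 0.11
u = -3.19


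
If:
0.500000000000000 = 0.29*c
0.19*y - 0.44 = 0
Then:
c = 1.72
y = 2.32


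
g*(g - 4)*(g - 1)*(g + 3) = g^4 - 2*g^3 - 11*g^2 + 12*g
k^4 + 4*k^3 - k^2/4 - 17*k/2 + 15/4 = (k - 1)*(k - 1/2)*(k + 5/2)*(k + 3)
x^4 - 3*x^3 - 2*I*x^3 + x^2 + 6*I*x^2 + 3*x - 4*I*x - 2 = (x - 2)*(x - 1)*(x - I)^2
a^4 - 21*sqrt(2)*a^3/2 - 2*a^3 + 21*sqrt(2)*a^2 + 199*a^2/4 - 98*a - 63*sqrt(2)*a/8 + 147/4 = (a - 3/2)*(a - 1/2)*(a - 7*sqrt(2))*(a - 7*sqrt(2)/2)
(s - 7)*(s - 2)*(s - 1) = s^3 - 10*s^2 + 23*s - 14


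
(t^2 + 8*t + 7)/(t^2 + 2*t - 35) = (t + 1)/(t - 5)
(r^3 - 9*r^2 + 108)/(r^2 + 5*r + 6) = (r^2 - 12*r + 36)/(r + 2)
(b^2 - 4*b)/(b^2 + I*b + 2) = b*(b - 4)/(b^2 + I*b + 2)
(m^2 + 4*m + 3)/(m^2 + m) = (m + 3)/m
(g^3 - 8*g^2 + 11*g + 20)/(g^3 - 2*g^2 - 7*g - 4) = (g - 5)/(g + 1)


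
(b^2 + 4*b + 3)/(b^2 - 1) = (b + 3)/(b - 1)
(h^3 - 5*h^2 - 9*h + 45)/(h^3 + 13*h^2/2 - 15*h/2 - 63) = 2*(h^2 - 2*h - 15)/(2*h^2 + 19*h + 42)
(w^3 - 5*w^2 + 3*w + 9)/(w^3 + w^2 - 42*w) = (w^3 - 5*w^2 + 3*w + 9)/(w*(w^2 + w - 42))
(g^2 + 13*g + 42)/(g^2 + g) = (g^2 + 13*g + 42)/(g*(g + 1))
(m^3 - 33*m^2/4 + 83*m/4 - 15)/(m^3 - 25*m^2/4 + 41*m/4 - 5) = (m - 3)/(m - 1)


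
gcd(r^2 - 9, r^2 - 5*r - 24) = r + 3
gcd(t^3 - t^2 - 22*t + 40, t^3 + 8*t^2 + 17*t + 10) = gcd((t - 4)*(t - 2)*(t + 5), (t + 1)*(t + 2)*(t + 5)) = t + 5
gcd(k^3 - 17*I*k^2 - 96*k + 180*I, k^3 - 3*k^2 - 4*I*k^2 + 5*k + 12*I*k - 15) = k - 5*I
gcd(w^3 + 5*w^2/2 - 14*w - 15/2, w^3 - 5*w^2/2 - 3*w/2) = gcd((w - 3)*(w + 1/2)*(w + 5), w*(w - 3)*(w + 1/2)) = w^2 - 5*w/2 - 3/2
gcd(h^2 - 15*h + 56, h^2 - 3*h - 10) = 1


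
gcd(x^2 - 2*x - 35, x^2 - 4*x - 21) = x - 7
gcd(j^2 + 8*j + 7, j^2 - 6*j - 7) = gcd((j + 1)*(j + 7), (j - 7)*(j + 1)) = j + 1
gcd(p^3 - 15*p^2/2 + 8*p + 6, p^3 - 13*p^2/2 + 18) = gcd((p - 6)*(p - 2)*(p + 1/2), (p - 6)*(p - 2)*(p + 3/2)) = p^2 - 8*p + 12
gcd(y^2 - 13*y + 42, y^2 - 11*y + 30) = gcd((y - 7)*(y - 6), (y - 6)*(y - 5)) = y - 6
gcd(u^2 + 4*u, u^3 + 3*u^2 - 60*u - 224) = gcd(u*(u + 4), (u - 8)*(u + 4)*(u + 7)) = u + 4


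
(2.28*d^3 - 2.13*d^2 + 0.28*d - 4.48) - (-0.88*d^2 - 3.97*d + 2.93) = 2.28*d^3 - 1.25*d^2 + 4.25*d - 7.41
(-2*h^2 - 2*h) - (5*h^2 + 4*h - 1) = -7*h^2 - 6*h + 1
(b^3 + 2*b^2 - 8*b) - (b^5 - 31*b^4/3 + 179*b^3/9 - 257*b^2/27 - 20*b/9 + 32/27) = -b^5 + 31*b^4/3 - 170*b^3/9 + 311*b^2/27 - 52*b/9 - 32/27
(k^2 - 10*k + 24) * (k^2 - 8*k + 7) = k^4 - 18*k^3 + 111*k^2 - 262*k + 168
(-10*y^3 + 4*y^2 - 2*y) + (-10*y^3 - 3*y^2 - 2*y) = -20*y^3 + y^2 - 4*y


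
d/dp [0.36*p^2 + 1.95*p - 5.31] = 0.72*p + 1.95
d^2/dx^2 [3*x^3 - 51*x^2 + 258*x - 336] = 18*x - 102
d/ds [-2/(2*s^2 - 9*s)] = 2*(4*s - 9)/(s^2*(2*s - 9)^2)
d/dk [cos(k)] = -sin(k)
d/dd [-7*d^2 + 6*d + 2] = 6 - 14*d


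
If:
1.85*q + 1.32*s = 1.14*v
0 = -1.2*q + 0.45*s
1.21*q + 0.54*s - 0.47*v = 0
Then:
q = 0.00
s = 0.00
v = 0.00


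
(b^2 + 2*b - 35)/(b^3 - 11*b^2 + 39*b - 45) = (b + 7)/(b^2 - 6*b + 9)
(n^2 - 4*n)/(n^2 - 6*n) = (n - 4)/(n - 6)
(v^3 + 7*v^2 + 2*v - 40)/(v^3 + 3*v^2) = (v^3 + 7*v^2 + 2*v - 40)/(v^2*(v + 3))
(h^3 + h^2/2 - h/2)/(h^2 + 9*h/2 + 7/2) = h*(2*h - 1)/(2*h + 7)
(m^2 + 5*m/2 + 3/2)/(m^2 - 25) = (2*m^2 + 5*m + 3)/(2*(m^2 - 25))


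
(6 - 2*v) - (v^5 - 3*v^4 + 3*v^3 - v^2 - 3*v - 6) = -v^5 + 3*v^4 - 3*v^3 + v^2 + v + 12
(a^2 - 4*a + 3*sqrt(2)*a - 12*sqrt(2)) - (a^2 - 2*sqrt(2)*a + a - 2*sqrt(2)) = -5*a + 5*sqrt(2)*a - 10*sqrt(2)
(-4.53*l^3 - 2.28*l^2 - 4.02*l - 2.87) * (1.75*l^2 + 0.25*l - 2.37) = -7.9275*l^5 - 5.1225*l^4 + 3.1311*l^3 - 0.6239*l^2 + 8.8099*l + 6.8019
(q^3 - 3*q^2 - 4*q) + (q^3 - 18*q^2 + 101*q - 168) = 2*q^3 - 21*q^2 + 97*q - 168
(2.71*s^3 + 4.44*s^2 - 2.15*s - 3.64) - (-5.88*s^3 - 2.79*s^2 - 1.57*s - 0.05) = 8.59*s^3 + 7.23*s^2 - 0.58*s - 3.59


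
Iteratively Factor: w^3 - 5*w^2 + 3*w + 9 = (w - 3)*(w^2 - 2*w - 3) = (w - 3)^2*(w + 1)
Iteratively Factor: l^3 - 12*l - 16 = (l + 2)*(l^2 - 2*l - 8) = (l - 4)*(l + 2)*(l + 2)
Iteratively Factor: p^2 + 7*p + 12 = (p + 3)*(p + 4)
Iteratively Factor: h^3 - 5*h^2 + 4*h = (h - 4)*(h^2 - h) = h*(h - 4)*(h - 1)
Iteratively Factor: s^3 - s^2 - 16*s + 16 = (s - 4)*(s^2 + 3*s - 4) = (s - 4)*(s - 1)*(s + 4)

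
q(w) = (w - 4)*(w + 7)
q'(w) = 2*w + 3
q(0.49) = -26.29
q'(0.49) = 3.98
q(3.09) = -9.18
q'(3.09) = 9.18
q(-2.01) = -29.99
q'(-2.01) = -1.02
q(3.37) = -6.53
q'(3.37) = 9.74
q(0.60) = -25.84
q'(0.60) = 4.20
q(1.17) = -23.12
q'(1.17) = 5.34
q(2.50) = -14.25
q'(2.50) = 8.00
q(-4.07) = -23.65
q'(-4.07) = -5.14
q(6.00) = 26.00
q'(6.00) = 15.00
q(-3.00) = -28.00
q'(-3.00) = -3.00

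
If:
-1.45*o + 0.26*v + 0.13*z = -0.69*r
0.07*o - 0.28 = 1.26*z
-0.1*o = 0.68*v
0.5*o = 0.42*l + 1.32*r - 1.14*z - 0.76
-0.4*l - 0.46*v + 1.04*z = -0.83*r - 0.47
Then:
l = 0.87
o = 0.04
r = 0.12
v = -0.01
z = -0.22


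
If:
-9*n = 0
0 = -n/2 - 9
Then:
No Solution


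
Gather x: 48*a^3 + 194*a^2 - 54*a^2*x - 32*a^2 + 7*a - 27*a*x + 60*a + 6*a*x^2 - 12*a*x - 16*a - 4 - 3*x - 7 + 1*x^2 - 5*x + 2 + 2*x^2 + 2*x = 48*a^3 + 162*a^2 + 51*a + x^2*(6*a + 3) + x*(-54*a^2 - 39*a - 6) - 9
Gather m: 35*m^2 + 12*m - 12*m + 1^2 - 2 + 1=35*m^2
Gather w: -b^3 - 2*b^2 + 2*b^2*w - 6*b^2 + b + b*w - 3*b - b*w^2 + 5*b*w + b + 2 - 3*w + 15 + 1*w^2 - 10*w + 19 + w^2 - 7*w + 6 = -b^3 - 8*b^2 - b + w^2*(2 - b) + w*(2*b^2 + 6*b - 20) + 42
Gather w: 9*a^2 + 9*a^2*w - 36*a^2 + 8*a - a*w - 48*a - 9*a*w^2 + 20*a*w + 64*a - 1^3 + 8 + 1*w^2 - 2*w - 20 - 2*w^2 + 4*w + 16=-27*a^2 + 24*a + w^2*(-9*a - 1) + w*(9*a^2 + 19*a + 2) + 3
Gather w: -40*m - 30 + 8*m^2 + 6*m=8*m^2 - 34*m - 30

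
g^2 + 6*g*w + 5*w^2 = (g + w)*(g + 5*w)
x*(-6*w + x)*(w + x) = -6*w^2*x - 5*w*x^2 + x^3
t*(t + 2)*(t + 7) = t^3 + 9*t^2 + 14*t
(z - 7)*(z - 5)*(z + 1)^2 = z^4 - 10*z^3 + 12*z^2 + 58*z + 35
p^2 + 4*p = p*(p + 4)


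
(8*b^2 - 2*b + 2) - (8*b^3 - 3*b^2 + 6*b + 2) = -8*b^3 + 11*b^2 - 8*b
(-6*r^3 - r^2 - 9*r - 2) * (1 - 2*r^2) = 12*r^5 + 2*r^4 + 12*r^3 + 3*r^2 - 9*r - 2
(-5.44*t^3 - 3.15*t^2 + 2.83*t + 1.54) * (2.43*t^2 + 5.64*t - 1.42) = -13.2192*t^5 - 38.3361*t^4 - 3.1643*t^3 + 24.1764*t^2 + 4.667*t - 2.1868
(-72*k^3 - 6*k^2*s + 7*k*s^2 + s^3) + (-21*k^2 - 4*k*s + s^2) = -72*k^3 - 6*k^2*s - 21*k^2 + 7*k*s^2 - 4*k*s + s^3 + s^2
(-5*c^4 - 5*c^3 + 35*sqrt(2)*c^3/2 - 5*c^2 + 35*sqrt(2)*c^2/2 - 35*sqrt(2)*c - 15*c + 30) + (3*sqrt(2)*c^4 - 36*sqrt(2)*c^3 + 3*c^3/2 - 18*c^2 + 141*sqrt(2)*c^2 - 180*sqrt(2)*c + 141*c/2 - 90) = -5*c^4 + 3*sqrt(2)*c^4 - 37*sqrt(2)*c^3/2 - 7*c^3/2 - 23*c^2 + 317*sqrt(2)*c^2/2 - 215*sqrt(2)*c + 111*c/2 - 60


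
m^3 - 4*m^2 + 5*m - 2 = (m - 2)*(m - 1)^2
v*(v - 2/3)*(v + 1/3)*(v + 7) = v^4 + 20*v^3/3 - 23*v^2/9 - 14*v/9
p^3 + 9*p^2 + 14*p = p*(p + 2)*(p + 7)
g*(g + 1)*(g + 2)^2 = g^4 + 5*g^3 + 8*g^2 + 4*g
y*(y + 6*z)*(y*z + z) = y^3*z + 6*y^2*z^2 + y^2*z + 6*y*z^2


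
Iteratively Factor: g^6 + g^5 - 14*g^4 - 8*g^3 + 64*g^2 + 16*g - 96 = (g - 2)*(g^5 + 3*g^4 - 8*g^3 - 24*g^2 + 16*g + 48) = (g - 2)*(g + 2)*(g^4 + g^3 - 10*g^2 - 4*g + 24) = (g - 2)*(g + 2)*(g + 3)*(g^3 - 2*g^2 - 4*g + 8) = (g - 2)^2*(g + 2)*(g + 3)*(g^2 - 4) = (g - 2)^2*(g + 2)^2*(g + 3)*(g - 2)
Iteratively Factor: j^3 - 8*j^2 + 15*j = (j - 3)*(j^2 - 5*j) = j*(j - 3)*(j - 5)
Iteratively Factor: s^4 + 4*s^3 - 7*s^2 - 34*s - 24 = (s - 3)*(s^3 + 7*s^2 + 14*s + 8) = (s - 3)*(s + 2)*(s^2 + 5*s + 4) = (s - 3)*(s + 1)*(s + 2)*(s + 4)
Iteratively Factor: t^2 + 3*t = (t + 3)*(t)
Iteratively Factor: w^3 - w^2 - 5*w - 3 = (w - 3)*(w^2 + 2*w + 1) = (w - 3)*(w + 1)*(w + 1)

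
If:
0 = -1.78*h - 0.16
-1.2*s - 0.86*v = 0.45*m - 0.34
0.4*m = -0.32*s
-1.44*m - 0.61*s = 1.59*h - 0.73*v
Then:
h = -0.09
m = -2.02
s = 2.52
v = -2.07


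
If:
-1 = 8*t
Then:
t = -1/8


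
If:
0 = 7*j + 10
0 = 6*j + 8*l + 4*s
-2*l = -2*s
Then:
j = -10/7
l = 5/7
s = 5/7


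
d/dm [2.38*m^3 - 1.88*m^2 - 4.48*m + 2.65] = 7.14*m^2 - 3.76*m - 4.48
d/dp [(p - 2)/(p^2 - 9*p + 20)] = (p^2 - 9*p - (p - 2)*(2*p - 9) + 20)/(p^2 - 9*p + 20)^2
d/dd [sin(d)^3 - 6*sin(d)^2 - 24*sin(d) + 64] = 3*(sin(d)^2 - 4*sin(d) - 8)*cos(d)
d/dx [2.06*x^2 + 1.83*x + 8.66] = 4.12*x + 1.83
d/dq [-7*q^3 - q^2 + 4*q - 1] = -21*q^2 - 2*q + 4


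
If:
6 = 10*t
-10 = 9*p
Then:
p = -10/9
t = 3/5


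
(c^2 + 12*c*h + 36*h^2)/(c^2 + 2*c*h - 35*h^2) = (c^2 + 12*c*h + 36*h^2)/(c^2 + 2*c*h - 35*h^2)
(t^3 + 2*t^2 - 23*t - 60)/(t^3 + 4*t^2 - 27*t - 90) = (t + 4)/(t + 6)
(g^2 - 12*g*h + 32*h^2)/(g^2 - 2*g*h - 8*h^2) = (g - 8*h)/(g + 2*h)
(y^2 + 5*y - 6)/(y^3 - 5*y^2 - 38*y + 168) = (y - 1)/(y^2 - 11*y + 28)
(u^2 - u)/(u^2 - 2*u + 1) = u/(u - 1)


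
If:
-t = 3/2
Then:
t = -3/2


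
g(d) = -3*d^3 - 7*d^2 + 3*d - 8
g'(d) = -9*d^2 - 14*d + 3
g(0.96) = -14.23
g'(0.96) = -18.73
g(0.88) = -12.83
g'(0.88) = -16.29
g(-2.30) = -15.43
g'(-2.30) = -12.41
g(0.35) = -7.94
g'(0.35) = -3.00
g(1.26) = -21.33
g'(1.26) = -28.93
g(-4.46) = 105.53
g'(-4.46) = -113.58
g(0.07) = -7.83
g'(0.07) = 1.98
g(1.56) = -31.74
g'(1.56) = -40.74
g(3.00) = -143.00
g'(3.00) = -120.00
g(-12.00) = 4132.00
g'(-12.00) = -1125.00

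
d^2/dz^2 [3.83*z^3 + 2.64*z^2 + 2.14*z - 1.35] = 22.98*z + 5.28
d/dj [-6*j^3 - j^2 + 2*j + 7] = -18*j^2 - 2*j + 2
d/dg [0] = 0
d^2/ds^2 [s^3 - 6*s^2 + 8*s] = 6*s - 12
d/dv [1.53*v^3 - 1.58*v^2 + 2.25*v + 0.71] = 4.59*v^2 - 3.16*v + 2.25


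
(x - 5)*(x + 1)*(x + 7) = x^3 + 3*x^2 - 33*x - 35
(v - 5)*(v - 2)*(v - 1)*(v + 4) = v^4 - 4*v^3 - 15*v^2 + 58*v - 40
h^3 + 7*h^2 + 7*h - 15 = (h - 1)*(h + 3)*(h + 5)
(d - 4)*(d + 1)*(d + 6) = d^3 + 3*d^2 - 22*d - 24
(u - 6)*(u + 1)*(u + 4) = u^3 - u^2 - 26*u - 24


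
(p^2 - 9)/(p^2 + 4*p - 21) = (p + 3)/(p + 7)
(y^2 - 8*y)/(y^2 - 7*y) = (y - 8)/(y - 7)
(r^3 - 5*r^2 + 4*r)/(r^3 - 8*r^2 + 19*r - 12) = r/(r - 3)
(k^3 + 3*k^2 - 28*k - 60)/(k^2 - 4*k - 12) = (k^2 + k - 30)/(k - 6)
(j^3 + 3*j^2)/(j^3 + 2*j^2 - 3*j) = j/(j - 1)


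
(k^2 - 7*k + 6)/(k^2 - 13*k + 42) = (k - 1)/(k - 7)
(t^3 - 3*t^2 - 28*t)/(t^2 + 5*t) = (t^2 - 3*t - 28)/(t + 5)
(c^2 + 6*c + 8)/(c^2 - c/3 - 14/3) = 3*(c + 4)/(3*c - 7)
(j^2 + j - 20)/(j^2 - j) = (j^2 + j - 20)/(j*(j - 1))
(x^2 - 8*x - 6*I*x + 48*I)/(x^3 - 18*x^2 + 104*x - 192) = (x - 6*I)/(x^2 - 10*x + 24)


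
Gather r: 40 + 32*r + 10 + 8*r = 40*r + 50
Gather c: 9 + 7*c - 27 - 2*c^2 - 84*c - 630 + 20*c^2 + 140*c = 18*c^2 + 63*c - 648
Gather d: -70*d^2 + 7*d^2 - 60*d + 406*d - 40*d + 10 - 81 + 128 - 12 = -63*d^2 + 306*d + 45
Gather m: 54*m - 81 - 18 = 54*m - 99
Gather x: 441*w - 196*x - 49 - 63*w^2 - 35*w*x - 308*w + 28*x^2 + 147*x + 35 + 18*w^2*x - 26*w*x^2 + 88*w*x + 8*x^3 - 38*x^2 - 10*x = -63*w^2 + 133*w + 8*x^3 + x^2*(-26*w - 10) + x*(18*w^2 + 53*w - 59) - 14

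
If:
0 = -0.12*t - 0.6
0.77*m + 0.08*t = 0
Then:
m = 0.52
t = -5.00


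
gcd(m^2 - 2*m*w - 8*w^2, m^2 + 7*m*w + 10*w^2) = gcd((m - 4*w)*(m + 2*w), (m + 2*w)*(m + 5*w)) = m + 2*w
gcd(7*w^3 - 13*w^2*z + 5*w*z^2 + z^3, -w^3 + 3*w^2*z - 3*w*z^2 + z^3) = w^2 - 2*w*z + z^2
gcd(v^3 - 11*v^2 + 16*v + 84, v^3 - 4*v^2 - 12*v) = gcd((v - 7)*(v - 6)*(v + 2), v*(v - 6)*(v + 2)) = v^2 - 4*v - 12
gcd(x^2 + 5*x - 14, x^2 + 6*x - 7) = x + 7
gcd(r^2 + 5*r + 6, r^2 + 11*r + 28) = 1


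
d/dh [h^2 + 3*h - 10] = 2*h + 3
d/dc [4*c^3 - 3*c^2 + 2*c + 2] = 12*c^2 - 6*c + 2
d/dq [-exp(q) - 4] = -exp(q)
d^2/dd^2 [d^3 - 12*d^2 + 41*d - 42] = 6*d - 24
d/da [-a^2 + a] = 1 - 2*a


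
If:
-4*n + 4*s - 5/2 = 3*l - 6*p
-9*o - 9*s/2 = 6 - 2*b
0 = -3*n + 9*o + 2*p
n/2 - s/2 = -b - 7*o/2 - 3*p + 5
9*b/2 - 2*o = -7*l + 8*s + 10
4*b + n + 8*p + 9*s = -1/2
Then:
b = -59025/48239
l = 54333/96478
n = 59143/96478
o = -23797/96478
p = 195801/96478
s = -66755/48239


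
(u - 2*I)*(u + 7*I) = u^2 + 5*I*u + 14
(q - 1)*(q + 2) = q^2 + q - 2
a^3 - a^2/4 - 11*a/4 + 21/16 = (a - 3/2)*(a - 1/2)*(a + 7/4)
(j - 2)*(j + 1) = j^2 - j - 2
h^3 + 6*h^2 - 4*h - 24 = (h - 2)*(h + 2)*(h + 6)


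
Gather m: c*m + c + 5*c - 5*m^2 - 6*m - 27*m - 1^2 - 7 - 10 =6*c - 5*m^2 + m*(c - 33) - 18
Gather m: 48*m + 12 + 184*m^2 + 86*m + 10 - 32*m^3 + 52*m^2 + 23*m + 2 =-32*m^3 + 236*m^2 + 157*m + 24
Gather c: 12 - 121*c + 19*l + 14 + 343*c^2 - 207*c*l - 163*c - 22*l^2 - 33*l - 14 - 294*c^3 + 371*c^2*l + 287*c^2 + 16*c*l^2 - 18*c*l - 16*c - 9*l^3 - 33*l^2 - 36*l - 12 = -294*c^3 + c^2*(371*l + 630) + c*(16*l^2 - 225*l - 300) - 9*l^3 - 55*l^2 - 50*l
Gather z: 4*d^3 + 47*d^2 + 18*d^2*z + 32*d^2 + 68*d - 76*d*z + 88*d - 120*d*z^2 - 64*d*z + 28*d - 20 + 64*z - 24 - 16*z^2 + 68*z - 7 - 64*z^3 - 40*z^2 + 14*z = 4*d^3 + 79*d^2 + 184*d - 64*z^3 + z^2*(-120*d - 56) + z*(18*d^2 - 140*d + 146) - 51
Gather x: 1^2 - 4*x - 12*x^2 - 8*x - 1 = -12*x^2 - 12*x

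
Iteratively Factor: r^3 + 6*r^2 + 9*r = (r + 3)*(r^2 + 3*r) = r*(r + 3)*(r + 3)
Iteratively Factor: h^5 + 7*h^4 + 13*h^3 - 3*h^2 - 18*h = (h + 2)*(h^4 + 5*h^3 + 3*h^2 - 9*h) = (h - 1)*(h + 2)*(h^3 + 6*h^2 + 9*h) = (h - 1)*(h + 2)*(h + 3)*(h^2 + 3*h) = h*(h - 1)*(h + 2)*(h + 3)*(h + 3)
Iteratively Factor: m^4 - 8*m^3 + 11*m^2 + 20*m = (m)*(m^3 - 8*m^2 + 11*m + 20) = m*(m - 5)*(m^2 - 3*m - 4) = m*(m - 5)*(m + 1)*(m - 4)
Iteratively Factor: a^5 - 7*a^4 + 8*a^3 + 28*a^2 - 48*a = (a - 4)*(a^4 - 3*a^3 - 4*a^2 + 12*a) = (a - 4)*(a + 2)*(a^3 - 5*a^2 + 6*a) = (a - 4)*(a - 3)*(a + 2)*(a^2 - 2*a) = (a - 4)*(a - 3)*(a - 2)*(a + 2)*(a)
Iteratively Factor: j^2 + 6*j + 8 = (j + 4)*(j + 2)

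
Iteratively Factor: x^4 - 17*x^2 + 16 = (x - 4)*(x^3 + 4*x^2 - x - 4) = (x - 4)*(x + 1)*(x^2 + 3*x - 4) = (x - 4)*(x + 1)*(x + 4)*(x - 1)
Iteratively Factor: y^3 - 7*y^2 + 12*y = (y)*(y^2 - 7*y + 12) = y*(y - 4)*(y - 3)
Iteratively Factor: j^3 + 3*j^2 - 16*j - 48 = (j + 4)*(j^2 - j - 12) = (j - 4)*(j + 4)*(j + 3)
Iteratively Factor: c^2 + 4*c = (c)*(c + 4)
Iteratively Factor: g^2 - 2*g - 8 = (g + 2)*(g - 4)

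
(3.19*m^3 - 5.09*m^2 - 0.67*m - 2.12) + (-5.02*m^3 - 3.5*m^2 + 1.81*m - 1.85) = -1.83*m^3 - 8.59*m^2 + 1.14*m - 3.97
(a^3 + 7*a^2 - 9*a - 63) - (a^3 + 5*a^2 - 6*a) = 2*a^2 - 3*a - 63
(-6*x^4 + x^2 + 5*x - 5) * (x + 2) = -6*x^5 - 12*x^4 + x^3 + 7*x^2 + 5*x - 10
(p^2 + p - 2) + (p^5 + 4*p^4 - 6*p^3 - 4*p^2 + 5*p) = p^5 + 4*p^4 - 6*p^3 - 3*p^2 + 6*p - 2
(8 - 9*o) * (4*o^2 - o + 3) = -36*o^3 + 41*o^2 - 35*o + 24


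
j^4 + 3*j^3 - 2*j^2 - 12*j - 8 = (j - 2)*(j + 1)*(j + 2)^2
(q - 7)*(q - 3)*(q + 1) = q^3 - 9*q^2 + 11*q + 21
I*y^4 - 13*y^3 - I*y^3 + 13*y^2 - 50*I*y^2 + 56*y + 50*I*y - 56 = (y + 2*I)*(y + 4*I)*(y + 7*I)*(I*y - I)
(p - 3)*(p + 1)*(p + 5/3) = p^3 - p^2/3 - 19*p/3 - 5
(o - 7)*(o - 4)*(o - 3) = o^3 - 14*o^2 + 61*o - 84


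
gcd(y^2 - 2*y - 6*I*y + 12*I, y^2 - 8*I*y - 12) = y - 6*I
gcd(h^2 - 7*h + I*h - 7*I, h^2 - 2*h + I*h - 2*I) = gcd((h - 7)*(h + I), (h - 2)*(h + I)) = h + I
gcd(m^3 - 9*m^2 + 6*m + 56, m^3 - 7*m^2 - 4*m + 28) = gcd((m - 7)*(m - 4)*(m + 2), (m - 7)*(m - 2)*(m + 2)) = m^2 - 5*m - 14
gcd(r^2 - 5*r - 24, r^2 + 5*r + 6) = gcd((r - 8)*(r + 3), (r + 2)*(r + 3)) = r + 3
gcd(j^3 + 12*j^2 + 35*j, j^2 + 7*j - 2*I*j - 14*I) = j + 7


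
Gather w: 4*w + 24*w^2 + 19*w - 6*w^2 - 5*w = 18*w^2 + 18*w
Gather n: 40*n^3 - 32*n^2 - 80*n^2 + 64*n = 40*n^3 - 112*n^2 + 64*n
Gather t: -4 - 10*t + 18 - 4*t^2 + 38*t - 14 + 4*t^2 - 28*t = 0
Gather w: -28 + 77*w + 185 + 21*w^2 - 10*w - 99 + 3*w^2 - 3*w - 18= 24*w^2 + 64*w + 40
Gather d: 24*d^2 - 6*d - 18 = 24*d^2 - 6*d - 18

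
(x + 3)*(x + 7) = x^2 + 10*x + 21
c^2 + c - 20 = (c - 4)*(c + 5)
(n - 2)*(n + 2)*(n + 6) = n^3 + 6*n^2 - 4*n - 24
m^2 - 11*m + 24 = (m - 8)*(m - 3)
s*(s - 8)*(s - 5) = s^3 - 13*s^2 + 40*s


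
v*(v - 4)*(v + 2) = v^3 - 2*v^2 - 8*v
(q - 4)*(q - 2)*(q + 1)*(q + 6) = q^4 + q^3 - 28*q^2 + 20*q + 48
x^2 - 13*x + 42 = (x - 7)*(x - 6)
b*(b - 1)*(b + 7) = b^3 + 6*b^2 - 7*b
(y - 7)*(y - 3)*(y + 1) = y^3 - 9*y^2 + 11*y + 21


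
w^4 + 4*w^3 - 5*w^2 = w^2*(w - 1)*(w + 5)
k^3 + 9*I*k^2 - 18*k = k*(k + 3*I)*(k + 6*I)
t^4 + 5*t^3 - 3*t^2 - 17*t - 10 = (t - 2)*(t + 1)^2*(t + 5)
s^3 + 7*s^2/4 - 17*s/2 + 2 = (s - 2)*(s - 1/4)*(s + 4)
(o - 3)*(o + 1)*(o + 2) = o^3 - 7*o - 6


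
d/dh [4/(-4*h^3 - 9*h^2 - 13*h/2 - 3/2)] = 8*(24*h^2 + 36*h + 13)/(8*h^3 + 18*h^2 + 13*h + 3)^2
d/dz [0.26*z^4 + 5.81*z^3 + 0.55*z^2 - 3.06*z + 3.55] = 1.04*z^3 + 17.43*z^2 + 1.1*z - 3.06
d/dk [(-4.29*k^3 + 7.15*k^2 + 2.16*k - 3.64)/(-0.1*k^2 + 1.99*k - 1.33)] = (0.429*k^4 - 17.0742*k^3 + 31.5616*k^2 - 19.747*k + 4.3708)/(0.01*k^4 - 0.398*k^3 + 4.2261*k^2 - 5.2934*k + 1.7689)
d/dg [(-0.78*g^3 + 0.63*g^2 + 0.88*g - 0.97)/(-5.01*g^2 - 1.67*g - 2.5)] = (3.9078*g^4 + 2.6052*g^3 + 9.2067*g^2 - 12.8694*g - 3.8199)/(25.1001*g^4 + 16.7334*g^3 + 27.8389*g^2 + 8.35*g + 6.25)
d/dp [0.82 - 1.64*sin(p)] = -1.64*cos(p)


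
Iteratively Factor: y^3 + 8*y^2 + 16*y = (y)*(y^2 + 8*y + 16) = y*(y + 4)*(y + 4)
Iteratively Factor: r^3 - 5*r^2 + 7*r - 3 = (r - 3)*(r^2 - 2*r + 1) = (r - 3)*(r - 1)*(r - 1)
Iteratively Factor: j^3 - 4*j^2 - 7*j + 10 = (j - 1)*(j^2 - 3*j - 10) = (j - 1)*(j + 2)*(j - 5)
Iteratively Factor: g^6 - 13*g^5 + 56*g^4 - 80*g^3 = (g)*(g^5 - 13*g^4 + 56*g^3 - 80*g^2) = g^2*(g^4 - 13*g^3 + 56*g^2 - 80*g) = g^2*(g - 4)*(g^3 - 9*g^2 + 20*g) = g^2*(g - 4)^2*(g^2 - 5*g) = g^3*(g - 4)^2*(g - 5)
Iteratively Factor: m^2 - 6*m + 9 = (m - 3)*(m - 3)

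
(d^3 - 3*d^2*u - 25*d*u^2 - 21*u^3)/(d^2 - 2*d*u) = (d^3 - 3*d^2*u - 25*d*u^2 - 21*u^3)/(d*(d - 2*u))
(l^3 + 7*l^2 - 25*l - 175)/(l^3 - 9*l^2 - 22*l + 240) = (l^2 + 2*l - 35)/(l^2 - 14*l + 48)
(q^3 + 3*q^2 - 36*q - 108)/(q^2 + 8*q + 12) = (q^2 - 3*q - 18)/(q + 2)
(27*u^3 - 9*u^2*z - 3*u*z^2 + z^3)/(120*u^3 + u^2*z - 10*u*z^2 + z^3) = (9*u^2 - 6*u*z + z^2)/(40*u^2 - 13*u*z + z^2)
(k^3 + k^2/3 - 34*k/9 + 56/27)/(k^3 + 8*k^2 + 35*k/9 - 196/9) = (k - 2/3)/(k + 7)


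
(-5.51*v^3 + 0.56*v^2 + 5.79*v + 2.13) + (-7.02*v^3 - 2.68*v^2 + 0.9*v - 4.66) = -12.53*v^3 - 2.12*v^2 + 6.69*v - 2.53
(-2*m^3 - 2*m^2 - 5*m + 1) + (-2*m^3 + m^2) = -4*m^3 - m^2 - 5*m + 1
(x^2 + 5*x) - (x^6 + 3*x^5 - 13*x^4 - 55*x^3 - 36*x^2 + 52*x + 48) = -x^6 - 3*x^5 + 13*x^4 + 55*x^3 + 37*x^2 - 47*x - 48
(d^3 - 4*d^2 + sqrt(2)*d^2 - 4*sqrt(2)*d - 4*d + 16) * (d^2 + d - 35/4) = d^5 - 3*d^4 + sqrt(2)*d^4 - 67*d^3/4 - 3*sqrt(2)*d^3 - 51*sqrt(2)*d^2/4 + 47*d^2 + 35*sqrt(2)*d + 51*d - 140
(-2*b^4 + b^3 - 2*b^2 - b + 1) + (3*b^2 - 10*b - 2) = -2*b^4 + b^3 + b^2 - 11*b - 1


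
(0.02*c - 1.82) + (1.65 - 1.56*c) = -1.54*c - 0.17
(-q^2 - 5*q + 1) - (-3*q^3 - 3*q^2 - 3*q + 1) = 3*q^3 + 2*q^2 - 2*q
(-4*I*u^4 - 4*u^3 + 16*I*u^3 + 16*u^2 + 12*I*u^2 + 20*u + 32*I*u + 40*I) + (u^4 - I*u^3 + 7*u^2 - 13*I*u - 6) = u^4 - 4*I*u^4 - 4*u^3 + 15*I*u^3 + 23*u^2 + 12*I*u^2 + 20*u + 19*I*u - 6 + 40*I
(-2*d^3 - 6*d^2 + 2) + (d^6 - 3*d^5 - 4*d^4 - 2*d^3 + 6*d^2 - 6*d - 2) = d^6 - 3*d^5 - 4*d^4 - 4*d^3 - 6*d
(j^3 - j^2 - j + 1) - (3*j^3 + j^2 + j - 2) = -2*j^3 - 2*j^2 - 2*j + 3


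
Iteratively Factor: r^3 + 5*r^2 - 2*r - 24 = (r + 4)*(r^2 + r - 6) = (r + 3)*(r + 4)*(r - 2)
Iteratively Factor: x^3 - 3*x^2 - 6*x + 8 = (x + 2)*(x^2 - 5*x + 4) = (x - 4)*(x + 2)*(x - 1)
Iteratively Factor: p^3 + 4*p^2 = (p)*(p^2 + 4*p) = p^2*(p + 4)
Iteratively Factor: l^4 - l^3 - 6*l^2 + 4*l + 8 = (l + 1)*(l^3 - 2*l^2 - 4*l + 8) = (l - 2)*(l + 1)*(l^2 - 4) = (l - 2)^2*(l + 1)*(l + 2)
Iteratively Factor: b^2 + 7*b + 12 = (b + 4)*(b + 3)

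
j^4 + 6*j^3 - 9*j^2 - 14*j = j*(j - 2)*(j + 1)*(j + 7)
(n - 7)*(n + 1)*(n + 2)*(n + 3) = n^4 - n^3 - 31*n^2 - 71*n - 42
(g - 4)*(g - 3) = g^2 - 7*g + 12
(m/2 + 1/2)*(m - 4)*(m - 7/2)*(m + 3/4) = m^4/2 - 23*m^3/8 + 13*m^2/16 + 151*m/16 + 21/4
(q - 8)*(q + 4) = q^2 - 4*q - 32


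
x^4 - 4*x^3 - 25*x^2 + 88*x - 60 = (x - 6)*(x - 2)*(x - 1)*(x + 5)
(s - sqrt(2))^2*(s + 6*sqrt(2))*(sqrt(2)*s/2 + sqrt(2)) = sqrt(2)*s^4/2 + sqrt(2)*s^3 + 4*s^3 - 11*sqrt(2)*s^2 + 8*s^2 - 22*sqrt(2)*s + 12*s + 24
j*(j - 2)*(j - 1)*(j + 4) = j^4 + j^3 - 10*j^2 + 8*j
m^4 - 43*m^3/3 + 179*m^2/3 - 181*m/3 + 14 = (m - 7)*(m - 6)*(m - 1)*(m - 1/3)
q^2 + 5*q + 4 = (q + 1)*(q + 4)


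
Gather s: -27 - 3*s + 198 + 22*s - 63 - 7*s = 12*s + 108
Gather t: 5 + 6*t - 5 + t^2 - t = t^2 + 5*t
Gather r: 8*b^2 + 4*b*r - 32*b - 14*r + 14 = 8*b^2 - 32*b + r*(4*b - 14) + 14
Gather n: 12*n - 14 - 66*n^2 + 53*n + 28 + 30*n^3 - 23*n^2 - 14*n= 30*n^3 - 89*n^2 + 51*n + 14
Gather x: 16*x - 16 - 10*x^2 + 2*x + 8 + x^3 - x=x^3 - 10*x^2 + 17*x - 8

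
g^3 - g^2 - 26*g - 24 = (g - 6)*(g + 1)*(g + 4)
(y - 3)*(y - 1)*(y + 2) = y^3 - 2*y^2 - 5*y + 6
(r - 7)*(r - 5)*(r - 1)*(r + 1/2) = r^4 - 25*r^3/2 + 81*r^2/2 - 23*r/2 - 35/2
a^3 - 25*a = a*(a - 5)*(a + 5)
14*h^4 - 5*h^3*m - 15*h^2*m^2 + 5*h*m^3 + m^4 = (-2*h + m)*(-h + m)*(h + m)*(7*h + m)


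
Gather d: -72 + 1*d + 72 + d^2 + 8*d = d^2 + 9*d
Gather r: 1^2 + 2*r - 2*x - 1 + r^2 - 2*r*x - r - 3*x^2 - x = r^2 + r*(1 - 2*x) - 3*x^2 - 3*x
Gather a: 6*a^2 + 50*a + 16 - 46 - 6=6*a^2 + 50*a - 36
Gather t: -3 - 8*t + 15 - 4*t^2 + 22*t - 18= -4*t^2 + 14*t - 6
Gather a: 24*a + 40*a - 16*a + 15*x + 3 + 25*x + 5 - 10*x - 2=48*a + 30*x + 6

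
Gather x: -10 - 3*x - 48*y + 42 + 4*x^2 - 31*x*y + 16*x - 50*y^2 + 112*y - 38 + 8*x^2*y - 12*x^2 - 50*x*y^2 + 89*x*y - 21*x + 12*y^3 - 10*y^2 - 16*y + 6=x^2*(8*y - 8) + x*(-50*y^2 + 58*y - 8) + 12*y^3 - 60*y^2 + 48*y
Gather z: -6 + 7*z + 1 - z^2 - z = -z^2 + 6*z - 5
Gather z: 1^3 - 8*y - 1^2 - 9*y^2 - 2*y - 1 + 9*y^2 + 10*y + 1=0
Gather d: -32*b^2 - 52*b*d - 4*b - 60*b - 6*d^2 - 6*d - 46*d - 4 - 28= -32*b^2 - 64*b - 6*d^2 + d*(-52*b - 52) - 32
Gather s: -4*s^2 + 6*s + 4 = -4*s^2 + 6*s + 4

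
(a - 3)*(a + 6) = a^2 + 3*a - 18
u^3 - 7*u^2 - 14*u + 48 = (u - 8)*(u - 2)*(u + 3)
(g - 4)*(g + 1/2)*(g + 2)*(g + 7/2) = g^4 + 2*g^3 - 57*g^2/4 - 71*g/2 - 14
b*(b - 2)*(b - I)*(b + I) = b^4 - 2*b^3 + b^2 - 2*b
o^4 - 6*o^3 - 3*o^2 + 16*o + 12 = (o - 6)*(o - 2)*(o + 1)^2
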